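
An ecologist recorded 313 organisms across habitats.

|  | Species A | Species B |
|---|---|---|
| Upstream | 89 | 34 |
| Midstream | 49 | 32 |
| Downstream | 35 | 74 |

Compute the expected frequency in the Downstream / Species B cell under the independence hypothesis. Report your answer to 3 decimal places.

Row total (Downstream) = 109; column total (Species B) = 140; grand total N = 313.
Expected count = (row total × column total) / N = 109 × 140 / 313 = 48.754.

48.754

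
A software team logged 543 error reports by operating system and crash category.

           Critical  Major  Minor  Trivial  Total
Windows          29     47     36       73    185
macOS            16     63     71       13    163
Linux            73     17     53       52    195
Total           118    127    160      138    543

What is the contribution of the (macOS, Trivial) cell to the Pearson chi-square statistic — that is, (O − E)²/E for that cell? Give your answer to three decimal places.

Row total (macOS) = 163; column total (Trivial) = 138; N = 543.
Expected count E = 163 × 138 / 543 = 41.4254.
Contribution = (O − E)²/E = (13 − 41.4254)² / 41.4254 = 19.505.

19.505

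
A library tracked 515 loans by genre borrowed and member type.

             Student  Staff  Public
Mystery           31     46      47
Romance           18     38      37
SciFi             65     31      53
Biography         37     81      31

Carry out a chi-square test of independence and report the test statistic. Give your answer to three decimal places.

Row totals: 124, 93, 149, 149. Column totals: 151, 196, 168. Grand total N = 515.
Expected counts (row total × column total / N):
  Mystery, Student: 124×151/515 = 36.3573
  Mystery, Staff: 124×196/515 = 47.1922
  Mystery, Public: 124×168/515 = 40.4505
  Romance, Student: 93×151/515 = 27.2680
  Romance, Staff: 93×196/515 = 35.3942
  Romance, Public: 93×168/515 = 30.3379
  SciFi, Student: 149×151/515 = 43.6874
  SciFi, Staff: 149×196/515 = 56.7068
  SciFi, Public: 149×168/515 = 48.6058
  Biography, Student: 149×151/515 = 43.6874
  Biography, Staff: 149×196/515 = 56.7068
  Biography, Public: 149×168/515 = 48.6058
Contributions (O − E)²/E:
  (31 − 36.3573)²/36.3573 = 0.7894
  (46 − 47.1922)²/47.1922 = 0.0301
  (47 − 40.4505)²/40.4505 = 1.0605
  (18 − 27.2680)²/27.2680 = 3.1501
  (38 − 35.3942)²/35.3942 = 0.1918
  (37 − 30.3379)²/30.3379 = 1.4630
  (65 − 43.6874)²/43.6874 = 10.3972
  (31 − 56.7068)²/56.7068 = 11.6536
  (53 − 48.6058)²/48.6058 = 0.3973
  (37 − 43.6874)²/43.6874 = 1.0237
  (81 − 56.7068)²/56.7068 = 10.4072
  (31 − 48.6058)²/48.6058 = 6.3771
χ² = 0.7894 + 0.0301 + 1.0605 + 3.1501 + 0.1918 + 1.4630 + 10.3972 + 11.6536 + 0.3973 + 1.0237 + 10.4072 + 6.3771 = 46.941

46.941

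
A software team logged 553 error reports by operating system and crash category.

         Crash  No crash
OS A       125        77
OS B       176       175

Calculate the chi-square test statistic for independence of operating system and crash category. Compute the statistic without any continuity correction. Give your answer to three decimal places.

7.123

Row totals: 202, 351. Column totals: 301, 252. Grand total N = 553.
Expected counts (row total × column total / N):
  OS A, Crash: 202×301/553 = 109.9494
  OS A, No crash: 202×252/553 = 92.0506
  OS B, Crash: 351×301/553 = 191.0506
  OS B, No crash: 351×252/553 = 159.9494
Contributions (O − E)²/E:
  (125 − 109.9494)²/109.9494 = 2.0602
  (77 − 92.0506)²/92.0506 = 2.4608
  (176 − 191.0506)²/191.0506 = 1.1857
  (175 − 159.9494)²/159.9494 = 1.4162
χ² = 2.0602 + 2.4608 + 1.1857 + 1.4162 = 7.123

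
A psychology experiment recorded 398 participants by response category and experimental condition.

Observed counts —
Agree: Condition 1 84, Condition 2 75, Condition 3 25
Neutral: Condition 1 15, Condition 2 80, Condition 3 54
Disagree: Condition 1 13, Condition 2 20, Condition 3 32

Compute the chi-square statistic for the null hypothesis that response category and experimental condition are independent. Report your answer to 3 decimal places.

Row totals: 184, 149, 65. Column totals: 112, 175, 111. Grand total N = 398.
Expected counts (row total × column total / N):
  Agree, Condition 1: 184×112/398 = 51.7789
  Agree, Condition 2: 184×175/398 = 80.9045
  Agree, Condition 3: 184×111/398 = 51.3166
  Neutral, Condition 1: 149×112/398 = 41.9296
  Neutral, Condition 2: 149×175/398 = 65.5151
  Neutral, Condition 3: 149×111/398 = 41.5553
  Disagree, Condition 1: 65×112/398 = 18.2915
  Disagree, Condition 2: 65×175/398 = 28.5804
  Disagree, Condition 3: 65×111/398 = 18.1281
Contributions (O − E)²/E:
  (84 − 51.7789)²/51.7789 = 20.0506
  (75 − 80.9045)²/80.9045 = 0.4309
  (25 − 51.3166)²/51.3166 = 13.4959
  (15 − 41.9296)²/41.9296 = 17.2957
  (80 − 65.5151)²/65.5151 = 3.2025
  (54 − 41.5553)²/41.5553 = 3.7269
  (13 − 18.2915)²/18.2915 = 1.5308
  (20 − 28.5804)²/28.5804 = 2.5760
  (32 − 18.1281)²/18.1281 = 10.6150
χ² = 20.0506 + 0.4309 + 13.4959 + 17.2957 + 3.2025 + 3.7269 + 1.5308 + 2.5760 + 10.6150 = 72.924

72.924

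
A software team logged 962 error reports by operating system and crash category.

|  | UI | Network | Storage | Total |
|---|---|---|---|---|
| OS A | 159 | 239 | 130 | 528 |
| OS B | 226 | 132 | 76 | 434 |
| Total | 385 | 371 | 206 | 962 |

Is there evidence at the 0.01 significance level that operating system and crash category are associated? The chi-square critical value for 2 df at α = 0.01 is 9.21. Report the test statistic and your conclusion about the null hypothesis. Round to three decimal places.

Grand total N = 962.
Expected counts (row total × column total / N):
  OS A, UI: 528×385/962 = 211.3098
  OS A, Network: 528×371/962 = 203.6258
  OS A, Storage: 528×206/962 = 113.0644
  OS B, UI: 434×385/962 = 173.6902
  OS B, Network: 434×371/962 = 167.3742
  OS B, Storage: 434×206/962 = 92.9356
Contributions (O − E)²/E:
  (159 − 211.3098)²/211.3098 = 12.9493
  (239 − 203.6258)²/203.6258 = 6.1453
  (130 − 113.0644)²/113.0644 = 2.5367
  (226 − 173.6902)²/173.6902 = 15.7540
  (132 − 167.3742)²/167.3742 = 7.4763
  (76 − 92.9356)²/92.9356 = 3.0862
χ² = 12.9493 + 6.1453 + 2.5367 + 15.7540 + 7.4763 + 3.0862 = 47.948
df = (2−1)(3−1) = 2. Since 47.948 > 9.21, reject the null hypothesis of independence at α = 0.01.

47.948; reject H₀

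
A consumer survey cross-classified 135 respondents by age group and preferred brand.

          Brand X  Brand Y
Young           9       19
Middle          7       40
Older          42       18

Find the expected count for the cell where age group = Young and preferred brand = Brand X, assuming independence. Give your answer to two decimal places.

Row total (Young) = 28; column total (Brand X) = 58; grand total N = 135.
Expected count = (row total × column total) / N = 28 × 58 / 135 = 12.03.

12.03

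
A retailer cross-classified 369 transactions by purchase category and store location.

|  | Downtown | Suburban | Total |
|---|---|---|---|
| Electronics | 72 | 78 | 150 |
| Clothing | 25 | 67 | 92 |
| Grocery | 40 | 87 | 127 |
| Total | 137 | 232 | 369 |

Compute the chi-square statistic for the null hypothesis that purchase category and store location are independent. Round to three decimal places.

Grand total N = 369.
Expected counts (row total × column total / N):
  Electronics, Downtown: 150×137/369 = 55.6911
  Electronics, Suburban: 150×232/369 = 94.3089
  Clothing, Downtown: 92×137/369 = 34.1572
  Clothing, Suburban: 92×232/369 = 57.8428
  Grocery, Downtown: 127×137/369 = 47.1518
  Grocery, Suburban: 127×232/369 = 79.8482
Contributions (O − E)²/E:
  (72 − 55.6911)²/55.6911 = 4.7760
  (78 − 94.3089)²/94.3089 = 2.8203
  (25 − 34.1572)²/34.1572 = 2.4550
  (67 − 57.8428)²/57.8428 = 1.4497
  (40 − 47.1518)²/47.1518 = 1.0848
  (87 − 79.8482)²/79.8482 = 0.6406
χ² = 4.7760 + 2.8203 + 2.4550 + 1.4497 + 1.0848 + 0.6406 = 13.226

13.226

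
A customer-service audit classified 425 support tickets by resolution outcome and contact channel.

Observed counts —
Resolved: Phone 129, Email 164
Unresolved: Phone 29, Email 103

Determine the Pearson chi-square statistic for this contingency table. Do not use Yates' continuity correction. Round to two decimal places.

18.96

Row totals: 293, 132. Column totals: 158, 267. Grand total N = 425.
Expected counts (row total × column total / N):
  Resolved, Phone: 293×158/425 = 108.927
  Resolved, Email: 293×267/425 = 184.073
  Unresolved, Phone: 132×158/425 = 49.073
  Unresolved, Email: 132×267/425 = 82.927
Contributions (O − E)²/E:
  (129 − 108.927)²/108.927 = 3.6990
  (164 − 184.073)²/184.073 = 2.1889
  (29 − 49.073)²/49.073 = 8.2107
  (103 − 82.927)²/82.927 = 4.8588
χ² = 3.6990 + 2.1889 + 8.2107 + 4.8588 = 18.96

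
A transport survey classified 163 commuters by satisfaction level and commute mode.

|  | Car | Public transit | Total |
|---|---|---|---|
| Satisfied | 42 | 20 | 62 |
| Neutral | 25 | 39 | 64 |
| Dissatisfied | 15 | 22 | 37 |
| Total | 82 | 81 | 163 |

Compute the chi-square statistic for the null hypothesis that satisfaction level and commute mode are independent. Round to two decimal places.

12.19

Grand total N = 163.
Expected counts (row total × column total / N):
  Satisfied, Car: 62×82/163 = 31.190
  Satisfied, Public transit: 62×81/163 = 30.810
  Neutral, Car: 64×82/163 = 32.196
  Neutral, Public transit: 64×81/163 = 31.804
  Dissatisfied, Car: 37×82/163 = 18.613
  Dissatisfied, Public transit: 37×81/163 = 18.387
Contributions (O − E)²/E:
  (42 − 31.190)²/31.190 = 3.7466
  (20 − 30.810)²/30.810 = 3.7928
  (25 − 32.196)²/32.196 = 1.6083
  (39 − 31.804)²/31.804 = 1.6282
  (15 − 18.613)²/18.613 = 0.7013
  (22 − 18.387)²/18.387 = 0.7099
χ² = 3.7466 + 3.7928 + 1.6083 + 1.6282 + 0.7013 + 0.7099 = 12.19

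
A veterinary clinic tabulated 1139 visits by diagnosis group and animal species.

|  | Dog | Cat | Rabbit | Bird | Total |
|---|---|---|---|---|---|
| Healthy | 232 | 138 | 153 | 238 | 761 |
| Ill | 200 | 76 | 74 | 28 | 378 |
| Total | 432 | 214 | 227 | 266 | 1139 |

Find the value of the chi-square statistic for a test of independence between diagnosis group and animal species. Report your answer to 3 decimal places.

95.643

Grand total N = 1139.
Expected counts (row total × column total / N):
  Healthy, Dog: 761×432/1139 = 288.63213
  Healthy, Cat: 761×214/1139 = 142.97981
  Healthy, Rabbit: 761×227/1139 = 151.66550
  Healthy, Bird: 761×266/1139 = 177.72256
  Ill, Dog: 378×432/1139 = 143.36787
  Ill, Cat: 378×214/1139 = 71.02019
  Ill, Rabbit: 378×227/1139 = 75.33450
  Ill, Bird: 378×266/1139 = 88.27744
Contributions (O − E)²/E:
  (232 − 288.63213)²/288.63213 = 11.1117
  (138 − 142.97981)²/142.97981 = 0.1734
  (153 − 151.66550)²/151.66550 = 0.0117
  (238 − 177.72256)²/177.72256 = 20.4441
  (200 − 143.36787)²/143.36787 = 22.3704
  (76 − 71.02019)²/71.02019 = 0.3492
  (74 − 75.33450)²/75.33450 = 0.0236
  (28 − 88.27744)²/88.27744 = 41.1585
χ² = 11.1117 + 0.1734 + 0.0117 + 20.4441 + 22.3704 + 0.3492 + 0.0236 + 41.1585 = 95.643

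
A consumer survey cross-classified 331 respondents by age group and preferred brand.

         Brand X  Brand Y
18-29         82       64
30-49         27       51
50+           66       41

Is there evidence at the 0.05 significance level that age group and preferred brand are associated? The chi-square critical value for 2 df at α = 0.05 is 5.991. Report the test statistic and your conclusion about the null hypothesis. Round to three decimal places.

Row totals: 146, 78, 107. Column totals: 175, 156. Grand total N = 331.
Expected counts (row total × column total / N):
  18-29, Brand X: 146×175/331 = 77.1903
  18-29, Brand Y: 146×156/331 = 68.8097
  30-49, Brand X: 78×175/331 = 41.2387
  30-49, Brand Y: 78×156/331 = 36.7613
  50+, Brand X: 107×175/331 = 56.5710
  50+, Brand Y: 107×156/331 = 50.4290
Contributions (O − E)²/E:
  (82 − 77.1903)²/77.1903 = 0.2997
  (64 − 68.8097)²/68.8097 = 0.3362
  (27 − 41.2387)²/41.2387 = 4.9163
  (51 − 36.7613)²/36.7613 = 5.5151
  (66 − 56.5710)²/56.5710 = 1.5716
  (41 − 50.4290)²/50.4290 = 1.7630
χ² = 0.2997 + 0.3362 + 4.9163 + 5.5151 + 1.5716 + 1.7630 = 14.402
df = (3−1)(2−1) = 2. Since 14.402 > 5.991, reject the null hypothesis of independence at α = 0.05.

14.402; reject H₀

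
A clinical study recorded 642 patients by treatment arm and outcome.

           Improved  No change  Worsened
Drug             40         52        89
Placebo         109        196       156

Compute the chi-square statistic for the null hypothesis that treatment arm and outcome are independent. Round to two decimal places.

Row totals: 181, 461. Column totals: 149, 248, 245. Grand total N = 642.
Expected counts (row total × column total / N):
  Drug, Improved: 181×149/642 = 42.0078
  Drug, No change: 181×248/642 = 69.9190
  Drug, Worsened: 181×245/642 = 69.0732
  Placebo, Improved: 461×149/642 = 106.9922
  Placebo, No change: 461×248/642 = 178.0810
  Placebo, Worsened: 461×245/642 = 175.9268
Contributions (O − E)²/E:
  (40 − 42.0078)²/42.0078 = 0.0960
  (52 − 69.9190)²/69.9190 = 4.5923
  (89 − 69.0732)²/69.0732 = 5.7486
  (109 − 106.9922)²/106.9922 = 0.0377
  (196 − 178.0810)²/178.0810 = 1.8031
  (156 − 175.9268)²/175.9268 = 2.2571
χ² = 0.0960 + 4.5923 + 5.7486 + 0.0377 + 1.8031 + 2.2571 = 14.53

14.53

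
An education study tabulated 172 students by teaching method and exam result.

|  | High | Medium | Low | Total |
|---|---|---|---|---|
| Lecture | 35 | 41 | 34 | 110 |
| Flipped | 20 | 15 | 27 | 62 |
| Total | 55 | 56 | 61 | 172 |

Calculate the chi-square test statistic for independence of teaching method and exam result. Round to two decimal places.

3.87

Grand total N = 172.
Expected counts (row total × column total / N):
  Lecture, High: 110×55/172 = 35.174
  Lecture, Medium: 110×56/172 = 35.814
  Lecture, Low: 110×61/172 = 39.012
  Flipped, High: 62×55/172 = 19.826
  Flipped, Medium: 62×56/172 = 20.186
  Flipped, Low: 62×61/172 = 21.988
Contributions (O − E)²/E:
  (35 − 35.174)²/35.174 = 0.0009
  (41 − 35.814)²/35.814 = 0.7510
  (34 − 39.012)²/39.012 = 0.6439
  (20 − 19.826)²/19.826 = 0.0015
  (15 − 20.186)²/20.186 = 1.3323
  (27 − 21.988)²/21.988 = 1.1424
χ² = 0.0009 + 0.7510 + 0.6439 + 0.0015 + 1.3323 + 1.1424 = 3.87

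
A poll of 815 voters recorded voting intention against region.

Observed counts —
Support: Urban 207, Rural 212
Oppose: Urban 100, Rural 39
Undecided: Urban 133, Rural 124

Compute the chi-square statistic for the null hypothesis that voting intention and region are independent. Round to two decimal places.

22.10

Row totals: 419, 139, 257. Column totals: 440, 375. Grand total N = 815.
Expected counts (row total × column total / N):
  Support, Urban: 419×440/815 = 226.209
  Support, Rural: 419×375/815 = 192.791
  Oppose, Urban: 139×440/815 = 75.043
  Oppose, Rural: 139×375/815 = 63.957
  Undecided, Urban: 257×440/815 = 138.748
  Undecided, Rural: 257×375/815 = 118.252
Contributions (O − E)²/E:
  (207 − 226.209)²/226.209 = 1.6312
  (212 − 192.791)²/192.791 = 1.9139
  (100 − 75.043)²/75.043 = 8.2999
  (39 − 63.957)²/63.957 = 9.7386
  (133 − 138.748)²/138.748 = 0.2381
  (124 − 118.252)²/118.252 = 0.2794
χ² = 1.6312 + 1.9139 + 8.2999 + 9.7386 + 0.2381 + 0.2794 = 22.10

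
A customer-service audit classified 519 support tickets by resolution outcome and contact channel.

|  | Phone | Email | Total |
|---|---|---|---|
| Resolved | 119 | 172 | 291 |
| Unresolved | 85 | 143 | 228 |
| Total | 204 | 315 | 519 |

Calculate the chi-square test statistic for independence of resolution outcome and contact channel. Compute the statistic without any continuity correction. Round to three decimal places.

Grand total N = 519.
Expected counts (row total × column total / N):
  Resolved, Phone: 291×204/519 = 114.3815
  Resolved, Email: 291×315/519 = 176.6185
  Unresolved, Phone: 228×204/519 = 89.6185
  Unresolved, Email: 228×315/519 = 138.3815
Contributions (O − E)²/E:
  (119 − 114.3815)²/114.3815 = 0.1865
  (172 − 176.6185)²/176.6185 = 0.1208
  (85 − 89.6185)²/89.6185 = 0.2380
  (143 − 138.3815)²/138.3815 = 0.1541
χ² = 0.1865 + 0.1208 + 0.2380 + 0.1541 = 0.699

0.699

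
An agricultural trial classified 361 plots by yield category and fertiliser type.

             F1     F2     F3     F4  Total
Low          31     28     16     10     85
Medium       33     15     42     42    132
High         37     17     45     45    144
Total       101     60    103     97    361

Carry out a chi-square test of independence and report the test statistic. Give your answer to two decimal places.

33.83

Grand total N = 361.
Expected counts (row total × column total / N):
  Low, F1: 85×101/361 = 23.781
  Low, F2: 85×60/361 = 14.127
  Low, F3: 85×103/361 = 24.252
  Low, F4: 85×97/361 = 22.839
  Medium, F1: 132×101/361 = 36.931
  Medium, F2: 132×60/361 = 21.939
  Medium, F3: 132×103/361 = 37.662
  Medium, F4: 132×97/361 = 35.468
  High, F1: 144×101/361 = 40.288
  High, F2: 144×60/361 = 23.934
  High, F3: 144×103/361 = 41.086
  High, F4: 144×97/361 = 38.693
Contributions (O − E)²/E:
  (31 − 23.781)²/23.781 = 2.1914
  (28 − 14.127)²/14.127 = 13.6236
  (16 − 24.252)²/24.252 = 2.8078
  (10 − 22.839)²/22.839 = 7.2175
  (33 − 36.931)²/36.931 = 0.4184
  (15 − 21.939)²/21.939 = 2.1947
  (42 − 37.662)²/37.662 = 0.4997
  (42 − 35.468)²/35.468 = 1.2030
  (37 − 40.288)²/40.288 = 0.2683
  (17 − 23.934)²/23.934 = 2.0089
  (45 − 41.086)²/41.086 = 0.3729
  (45 − 38.693)²/38.693 = 1.0280
χ² = 2.1914 + 13.6236 + 2.8078 + 7.2175 + 0.4184 + 2.1947 + 0.4997 + 1.2030 + 0.2683 + 2.0089 + 0.3729 + 1.0280 = 33.83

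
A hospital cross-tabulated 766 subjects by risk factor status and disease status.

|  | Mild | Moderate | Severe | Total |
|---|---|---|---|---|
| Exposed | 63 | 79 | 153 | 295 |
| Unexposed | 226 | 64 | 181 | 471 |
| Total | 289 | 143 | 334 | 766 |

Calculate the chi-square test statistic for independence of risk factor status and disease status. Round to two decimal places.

58.50

Grand total N = 766.
Expected counts (row total × column total / N):
  Exposed, Mild: 295×289/766 = 111.299
  Exposed, Moderate: 295×143/766 = 55.072
  Exposed, Severe: 295×334/766 = 128.629
  Unexposed, Mild: 471×289/766 = 177.701
  Unexposed, Moderate: 471×143/766 = 87.928
  Unexposed, Severe: 471×334/766 = 205.371
Contributions (O − E)²/E:
  (63 − 111.299)²/111.299 = 20.9597
  (79 − 55.072)²/55.072 = 10.3964
  (153 − 128.629)²/128.629 = 4.6175
  (226 − 177.701)²/177.701 = 13.1276
  (64 − 87.928)²/87.928 = 6.5116
  (181 − 205.371)²/205.371 = 2.8921
χ² = 20.9597 + 10.3964 + 4.6175 + 13.1276 + 6.5116 + 2.8921 = 58.50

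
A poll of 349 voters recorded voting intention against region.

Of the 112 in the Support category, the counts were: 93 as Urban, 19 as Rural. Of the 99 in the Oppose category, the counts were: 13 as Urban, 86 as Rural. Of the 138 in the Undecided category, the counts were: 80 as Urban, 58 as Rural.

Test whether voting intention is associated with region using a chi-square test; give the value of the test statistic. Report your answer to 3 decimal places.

105.169

Row totals: 112, 99, 138. Column totals: 186, 163. Grand total N = 349.
Expected counts (row total × column total / N):
  Support, Urban: 112×186/349 = 59.69054
  Support, Rural: 112×163/349 = 52.30946
  Oppose, Urban: 99×186/349 = 52.76218
  Oppose, Rural: 99×163/349 = 46.23782
  Undecided, Urban: 138×186/349 = 73.54728
  Undecided, Rural: 138×163/349 = 64.45272
Contributions (O − E)²/E:
  (93 − 59.69054)²/59.69054 = 18.5879
  (19 − 52.30946)²/52.30946 = 21.2107
  (13 − 52.76218)²/52.76218 = 29.9652
  (86 − 46.23782)²/46.23782 = 34.1935
  (80 − 73.54728)²/73.54728 = 0.5661
  (58 − 64.45272)²/64.45272 = 0.6460
χ² = 18.5879 + 21.2107 + 29.9652 + 34.1935 + 0.5661 + 0.6460 = 105.169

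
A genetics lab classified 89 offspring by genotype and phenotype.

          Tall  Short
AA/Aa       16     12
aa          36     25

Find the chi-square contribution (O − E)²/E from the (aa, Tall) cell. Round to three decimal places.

0.004

Row total (aa) = 61; column total (Tall) = 52; N = 89.
Expected count E = 61 × 52 / 89 = 35.6404.
Contribution = (O − E)²/E = (36 − 35.6404)² / 35.6404 = 0.004.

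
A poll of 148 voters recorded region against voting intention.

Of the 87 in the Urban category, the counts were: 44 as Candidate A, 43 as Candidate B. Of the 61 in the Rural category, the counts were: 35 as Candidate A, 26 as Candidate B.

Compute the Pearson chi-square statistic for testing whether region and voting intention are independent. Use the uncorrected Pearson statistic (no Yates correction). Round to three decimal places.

0.667

Row totals: 87, 61. Column totals: 79, 69. Grand total N = 148.
Expected counts (row total × column total / N):
  Urban, Candidate A: 87×79/148 = 46.4392
  Urban, Candidate B: 87×69/148 = 40.5608
  Rural, Candidate A: 61×79/148 = 32.5608
  Rural, Candidate B: 61×69/148 = 28.4392
Contributions (O − E)²/E:
  (44 − 46.4392)²/46.4392 = 0.1281
  (43 − 40.5608)²/40.5608 = 0.1467
  (35 − 32.5608)²/32.5608 = 0.1827
  (26 − 28.4392)²/28.4392 = 0.2092
χ² = 0.1281 + 0.1467 + 0.1827 + 0.2092 = 0.667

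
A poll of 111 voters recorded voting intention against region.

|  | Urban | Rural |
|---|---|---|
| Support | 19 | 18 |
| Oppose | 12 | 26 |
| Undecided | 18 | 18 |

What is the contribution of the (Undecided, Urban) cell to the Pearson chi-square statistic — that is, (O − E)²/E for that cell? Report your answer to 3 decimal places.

0.280

Row total (Undecided) = 36; column total (Urban) = 49; N = 111.
Expected count E = 36 × 49 / 111 = 15.8919.
Contribution = (O − E)²/E = (18 − 15.8919)² / 15.8919 = 0.280.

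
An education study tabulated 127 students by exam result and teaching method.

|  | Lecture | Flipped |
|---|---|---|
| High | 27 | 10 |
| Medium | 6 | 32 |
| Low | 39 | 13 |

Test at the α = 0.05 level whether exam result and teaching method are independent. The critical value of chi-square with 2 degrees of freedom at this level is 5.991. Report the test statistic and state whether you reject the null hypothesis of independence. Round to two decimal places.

36.99; reject H₀

Row totals: 37, 38, 52. Column totals: 72, 55. Grand total N = 127.
Expected counts (row total × column total / N):
  High, Lecture: 37×72/127 = 20.976
  High, Flipped: 37×55/127 = 16.024
  Medium, Lecture: 38×72/127 = 21.543
  Medium, Flipped: 38×55/127 = 16.457
  Low, Lecture: 52×72/127 = 29.480
  Low, Flipped: 52×55/127 = 22.520
Contributions (O − E)²/E:
  (27 − 20.976)²/20.976 = 1.7300
  (10 − 16.024)²/16.024 = 2.2646
  (6 − 21.543)²/21.543 = 11.2141
  (32 − 16.457)²/16.457 = 14.6798
  (39 − 29.480)²/29.480 = 3.0743
  (13 − 22.520)²/22.520 = 4.0244
χ² = 1.7300 + 2.2646 + 11.2141 + 14.6798 + 3.0743 + 4.0244 = 36.99
df = (3−1)(2−1) = 2. Since 36.99 > 5.991, reject the null hypothesis of independence at α = 0.05.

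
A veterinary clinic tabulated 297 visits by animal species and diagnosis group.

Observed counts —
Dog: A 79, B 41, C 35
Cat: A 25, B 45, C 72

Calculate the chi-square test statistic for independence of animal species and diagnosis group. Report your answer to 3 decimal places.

40.528

Row totals: 155, 142. Column totals: 104, 86, 107. Grand total N = 297.
Expected counts (row total × column total / N):
  Dog, A: 155×104/297 = 54.2761
  Dog, B: 155×86/297 = 44.8822
  Dog, C: 155×107/297 = 55.8418
  Cat, A: 142×104/297 = 49.7239
  Cat, B: 142×86/297 = 41.1178
  Cat, C: 142×107/297 = 51.1582
Contributions (O − E)²/E:
  (79 − 54.2761)²/54.2761 = 11.2623
  (41 − 44.8822)²/44.8822 = 0.3358
  (35 − 55.8418)²/55.8418 = 7.7788
  (25 − 49.7239)²/49.7239 = 12.2933
  (45 − 41.1178)²/41.1178 = 0.3665
  (72 − 51.1582)²/51.1582 = 8.4909
χ² = 11.2623 + 0.3358 + 7.7788 + 12.2933 + 0.3665 + 8.4909 = 40.528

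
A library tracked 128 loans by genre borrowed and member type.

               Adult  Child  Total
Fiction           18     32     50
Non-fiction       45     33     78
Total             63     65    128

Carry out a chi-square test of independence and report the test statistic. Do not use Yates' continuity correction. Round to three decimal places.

Grand total N = 128.
Expected counts (row total × column total / N):
  Fiction, Adult: 50×63/128 = 24.6094
  Fiction, Child: 50×65/128 = 25.3906
  Non-fiction, Adult: 78×63/128 = 38.3906
  Non-fiction, Child: 78×65/128 = 39.6094
Contributions (O − E)²/E:
  (18 − 24.6094)²/24.6094 = 1.7751
  (32 − 25.3906)²/25.3906 = 1.7205
  (45 − 38.3906)²/38.3906 = 1.1379
  (33 − 39.6094)²/39.6094 = 1.1029
χ² = 1.7751 + 1.7205 + 1.1379 + 1.1029 = 5.736

5.736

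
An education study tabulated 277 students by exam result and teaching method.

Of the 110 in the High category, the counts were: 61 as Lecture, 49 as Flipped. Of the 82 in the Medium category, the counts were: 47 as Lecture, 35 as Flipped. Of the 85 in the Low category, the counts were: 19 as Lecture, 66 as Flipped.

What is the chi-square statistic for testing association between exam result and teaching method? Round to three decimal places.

27.332

Row totals: 110, 82, 85. Column totals: 127, 150. Grand total N = 277.
Expected counts (row total × column total / N):
  High, Lecture: 110×127/277 = 50.4332
  High, Flipped: 110×150/277 = 59.5668
  Medium, Lecture: 82×127/277 = 37.5957
  Medium, Flipped: 82×150/277 = 44.4043
  Low, Lecture: 85×127/277 = 38.9711
  Low, Flipped: 85×150/277 = 46.0289
Contributions (O − E)²/E:
  (61 − 50.4332)²/50.4332 = 2.2140
  (49 − 59.5668)²/59.5668 = 1.8745
  (47 − 37.5957)²/37.5957 = 2.3524
  (35 − 44.4043)²/44.4043 = 1.9917
  (19 − 38.9711)²/38.9711 = 10.2344
  (66 − 46.0289)²/46.0289 = 8.6651
χ² = 2.2140 + 1.8745 + 2.3524 + 1.9917 + 10.2344 + 8.6651 = 27.332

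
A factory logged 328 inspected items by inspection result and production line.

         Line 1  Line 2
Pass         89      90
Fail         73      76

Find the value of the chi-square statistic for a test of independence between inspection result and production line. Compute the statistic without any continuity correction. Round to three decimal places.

Row totals: 179, 149. Column totals: 162, 166. Grand total N = 328.
Expected counts (row total × column total / N):
  Pass, Line 1: 179×162/328 = 88.4085
  Pass, Line 2: 179×166/328 = 90.5915
  Fail, Line 1: 149×162/328 = 73.5915
  Fail, Line 2: 149×166/328 = 75.4085
Contributions (O − E)²/E:
  (89 − 88.4085)²/88.4085 = 0.0040
  (90 − 90.5915)²/90.5915 = 0.0039
  (73 − 73.5915)²/73.5915 = 0.0048
  (76 − 75.4085)²/75.4085 = 0.0046
χ² = 0.0040 + 0.0039 + 0.0048 + 0.0046 = 0.017

0.017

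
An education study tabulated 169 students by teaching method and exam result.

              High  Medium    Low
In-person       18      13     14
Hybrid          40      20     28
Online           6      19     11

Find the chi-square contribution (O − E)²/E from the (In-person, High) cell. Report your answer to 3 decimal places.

Row total (In-person) = 45; column total (High) = 64; N = 169.
Expected count E = 45 × 64 / 169 = 17.0414.
Contribution = (O − E)²/E = (18 − 17.0414)² / 17.0414 = 0.054.

0.054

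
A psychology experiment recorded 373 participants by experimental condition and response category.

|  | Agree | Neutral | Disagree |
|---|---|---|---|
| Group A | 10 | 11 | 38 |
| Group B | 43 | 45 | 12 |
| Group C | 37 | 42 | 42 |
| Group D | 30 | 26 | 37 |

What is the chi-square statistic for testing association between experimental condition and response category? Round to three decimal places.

Row totals: 59, 100, 121, 93. Column totals: 120, 124, 129. Grand total N = 373.
Expected counts (row total × column total / N):
  Group A, Agree: 59×120/373 = 18.9812
  Group A, Neutral: 59×124/373 = 19.6139
  Group A, Disagree: 59×129/373 = 20.4048
  Group B, Agree: 100×120/373 = 32.1716
  Group B, Neutral: 100×124/373 = 33.2440
  Group B, Disagree: 100×129/373 = 34.5845
  Group C, Agree: 121×120/373 = 38.9276
  Group C, Neutral: 121×124/373 = 40.2252
  Group C, Disagree: 121×129/373 = 41.8472
  Group D, Agree: 93×120/373 = 29.9196
  Group D, Neutral: 93×124/373 = 30.9169
  Group D, Disagree: 93×129/373 = 32.1635
Contributions (O − E)²/E:
  (10 − 18.9812)²/18.9812 = 4.2496
  (11 − 19.6139)²/19.6139 = 3.7830
  (38 − 20.4048)²/20.4048 = 15.1725
  (43 − 32.1716)²/32.1716 = 3.6447
  (45 − 33.2440)²/33.2440 = 4.1572
  (12 − 34.5845)²/34.5845 = 14.7482
  (37 − 38.9276)²/38.9276 = 0.0955
  (42 − 40.2252)²/40.2252 = 0.0783
  (42 − 41.8472)²/41.8472 = 0.0006
  (30 − 29.9196)²/29.9196 = 0.0002
  (26 − 30.9169)²/30.9169 = 0.7820
  (37 − 32.1635)²/32.1635 = 0.7273
χ² = 4.2496 + 3.7830 + 15.1725 + 3.6447 + 4.1572 + 14.7482 + 0.0955 + 0.0783 + 0.0006 + 0.0002 + 0.7820 + 0.7273 = 47.439

47.439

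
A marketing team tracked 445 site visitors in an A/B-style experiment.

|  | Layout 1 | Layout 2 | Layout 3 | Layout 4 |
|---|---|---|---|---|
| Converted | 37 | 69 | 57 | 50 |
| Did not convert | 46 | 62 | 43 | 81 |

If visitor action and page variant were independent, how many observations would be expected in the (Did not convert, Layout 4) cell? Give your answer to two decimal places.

Row total (Did not convert) = 232; column total (Layout 4) = 131; grand total N = 445.
Expected count = (row total × column total) / N = 232 × 131 / 445 = 68.30.

68.30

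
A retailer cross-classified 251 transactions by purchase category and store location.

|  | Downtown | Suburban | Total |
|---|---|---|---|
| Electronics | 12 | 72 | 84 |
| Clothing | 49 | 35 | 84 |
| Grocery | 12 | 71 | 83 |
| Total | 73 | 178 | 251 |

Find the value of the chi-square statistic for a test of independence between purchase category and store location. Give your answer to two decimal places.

52.37

Grand total N = 251.
Expected counts (row total × column total / N):
  Electronics, Downtown: 84×73/251 = 24.430
  Electronics, Suburban: 84×178/251 = 59.570
  Clothing, Downtown: 84×73/251 = 24.430
  Clothing, Suburban: 84×178/251 = 59.570
  Grocery, Downtown: 83×73/251 = 24.139
  Grocery, Suburban: 83×178/251 = 58.861
Contributions (O − E)²/E:
  (12 − 24.430)²/24.430 = 6.3244
  (72 − 59.570)²/59.570 = 2.5937
  (49 − 24.430)²/24.430 = 24.7108
  (35 − 59.570)²/59.570 = 10.1340
  (12 − 24.139)²/24.139 = 6.1045
  (71 − 58.861)²/58.861 = 2.5034
χ² = 6.3244 + 2.5937 + 24.7108 + 10.1340 + 6.1045 + 2.5034 = 52.37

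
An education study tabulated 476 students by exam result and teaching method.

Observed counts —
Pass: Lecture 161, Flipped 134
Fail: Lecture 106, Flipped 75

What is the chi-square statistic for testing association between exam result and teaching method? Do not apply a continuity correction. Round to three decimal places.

Row totals: 295, 181. Column totals: 267, 209. Grand total N = 476.
Expected counts (row total × column total / N):
  Pass, Lecture: 295×267/476 = 165.4727
  Pass, Flipped: 295×209/476 = 129.5273
  Fail, Lecture: 181×267/476 = 101.5273
  Fail, Flipped: 181×209/476 = 79.4727
Contributions (O − E)²/E:
  (161 − 165.4727)²/165.4727 = 0.1209
  (134 − 129.5273)²/129.5273 = 0.1544
  (106 − 101.5273)²/101.5273 = 0.1970
  (75 − 79.4727)²/79.4727 = 0.2517
χ² = 0.1209 + 0.1544 + 0.1970 + 0.2517 = 0.724

0.724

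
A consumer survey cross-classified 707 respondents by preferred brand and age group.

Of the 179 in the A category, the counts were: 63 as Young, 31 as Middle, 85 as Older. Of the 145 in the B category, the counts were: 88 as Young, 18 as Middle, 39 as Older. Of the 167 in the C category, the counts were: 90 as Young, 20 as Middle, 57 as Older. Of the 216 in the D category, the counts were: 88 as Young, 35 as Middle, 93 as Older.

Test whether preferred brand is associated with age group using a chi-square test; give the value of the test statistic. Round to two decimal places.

Row totals: 179, 145, 167, 216. Column totals: 329, 104, 274. Grand total N = 707.
Expected counts (row total × column total / N):
  A, Young: 179×329/707 = 83.297
  A, Middle: 179×104/707 = 26.331
  A, Older: 179×274/707 = 69.372
  B, Young: 145×329/707 = 67.475
  B, Middle: 145×104/707 = 21.330
  B, Older: 145×274/707 = 56.195
  C, Young: 167×329/707 = 77.713
  C, Middle: 167×104/707 = 24.566
  C, Older: 167×274/707 = 64.721
  D, Young: 216×329/707 = 100.515
  D, Middle: 216×104/707 = 31.774
  D, Older: 216×274/707 = 83.711
Contributions (O − E)²/E:
  (63 − 83.297)²/83.297 = 4.9458
  (31 − 26.331)²/26.331 = 0.8279
  (85 − 69.372)²/69.372 = 3.5206
  (88 − 67.475)²/67.475 = 6.2434
  (18 − 21.330)²/21.330 = 0.5199
  (39 − 56.195)²/56.195 = 5.2615
  (90 − 77.713)²/77.713 = 1.9427
  (20 − 24.566)²/24.566 = 0.8487
  (57 − 64.721)²/64.721 = 0.9211
  (88 − 100.515)²/100.515 = 1.5582
  (35 − 31.774)²/31.774 = 0.3275
  (93 − 83.711)²/83.711 = 1.0308
χ² = 4.9458 + 0.8279 + 3.5206 + 6.2434 + 0.5199 + 5.2615 + 1.9427 + 0.8487 + 0.9211 + 1.5582 + 0.3275 + 1.0308 = 27.95

27.95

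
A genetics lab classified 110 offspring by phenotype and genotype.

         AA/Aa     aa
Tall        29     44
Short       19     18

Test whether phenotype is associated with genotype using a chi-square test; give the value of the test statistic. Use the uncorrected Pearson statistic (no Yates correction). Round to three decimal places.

1.349

Row totals: 73, 37. Column totals: 48, 62. Grand total N = 110.
Expected counts (row total × column total / N):
  Tall, AA/Aa: 73×48/110 = 31.8545
  Tall, aa: 73×62/110 = 41.1455
  Short, AA/Aa: 37×48/110 = 16.1455
  Short, aa: 37×62/110 = 20.8545
Contributions (O − E)²/E:
  (29 − 31.8545)²/31.8545 = 0.2558
  (44 − 41.1455)²/41.1455 = 0.1980
  (19 − 16.1455)²/16.1455 = 0.5047
  (18 − 20.8545)²/20.8545 = 0.3907
χ² = 0.2558 + 0.1980 + 0.5047 + 0.3907 = 1.349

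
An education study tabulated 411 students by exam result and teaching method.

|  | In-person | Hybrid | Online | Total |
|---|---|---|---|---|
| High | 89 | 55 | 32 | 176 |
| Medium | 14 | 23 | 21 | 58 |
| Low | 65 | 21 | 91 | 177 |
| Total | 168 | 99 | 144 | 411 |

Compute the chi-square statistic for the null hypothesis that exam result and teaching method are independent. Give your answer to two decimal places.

Grand total N = 411.
Expected counts (row total × column total / N):
  High, In-person: 176×168/411 = 71.942
  High, Hybrid: 176×99/411 = 42.394
  High, Online: 176×144/411 = 61.664
  Medium, In-person: 58×168/411 = 23.708
  Medium, Hybrid: 58×99/411 = 13.971
  Medium, Online: 58×144/411 = 20.321
  Low, In-person: 177×168/411 = 72.350
  Low, Hybrid: 177×99/411 = 42.635
  Low, Online: 177×144/411 = 62.015
Contributions (O − E)²/E:
  (89 − 71.942)²/71.942 = 4.0446
  (55 − 42.394)²/42.394 = 3.7484
  (32 − 61.664)²/61.664 = 14.2701
  (14 − 23.708)²/23.708 = 3.9753
  (23 − 13.971)²/13.971 = 5.8351
  (21 − 20.321)²/20.321 = 0.0227
  (65 − 72.350)²/72.350 = 0.7467
  (21 − 42.635)²/42.635 = 10.9786
  (91 − 62.015)²/62.015 = 13.5472
χ² = 4.0446 + 3.7484 + 14.2701 + 3.9753 + 5.8351 + 0.0227 + 0.7467 + 10.9786 + 13.5472 = 57.17

57.17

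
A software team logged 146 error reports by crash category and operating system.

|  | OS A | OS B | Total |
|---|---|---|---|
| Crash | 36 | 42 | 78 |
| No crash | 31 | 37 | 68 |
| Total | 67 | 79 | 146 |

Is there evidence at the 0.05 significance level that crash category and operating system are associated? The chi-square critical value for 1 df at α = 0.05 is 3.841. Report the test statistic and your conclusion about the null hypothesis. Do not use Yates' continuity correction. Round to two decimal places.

0.00; fail to reject H₀

Grand total N = 146.
Expected counts (row total × column total / N):
  Crash, OS A: 78×67/146 = 35.795
  Crash, OS B: 78×79/146 = 42.205
  No crash, OS A: 68×67/146 = 31.205
  No crash, OS B: 68×79/146 = 36.795
Contributions (O − E)²/E:
  (36 − 35.795)²/35.795 = 0.0012
  (42 − 42.205)²/42.205 = 0.0010
  (31 − 31.205)²/31.205 = 0.0013
  (37 − 36.795)²/36.795 = 0.0011
χ² = 0.0012 + 0.0010 + 0.0013 + 0.0011 = 0.00
df = (2−1)(2−1) = 1. Since 0.00 < 3.841, fail to reject the null hypothesis of independence at α = 0.05.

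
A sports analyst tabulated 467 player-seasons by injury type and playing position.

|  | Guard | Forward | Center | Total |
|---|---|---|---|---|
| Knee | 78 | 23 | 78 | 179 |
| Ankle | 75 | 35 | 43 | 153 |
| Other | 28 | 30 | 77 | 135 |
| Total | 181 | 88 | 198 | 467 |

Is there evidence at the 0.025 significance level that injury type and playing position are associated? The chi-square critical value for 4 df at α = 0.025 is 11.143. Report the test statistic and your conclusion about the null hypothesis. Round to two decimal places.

36.34; reject H₀

Grand total N = 467.
Expected counts (row total × column total / N):
  Knee, Guard: 179×181/467 = 69.377
  Knee, Forward: 179×88/467 = 33.730
  Knee, Center: 179×198/467 = 75.893
  Ankle, Guard: 153×181/467 = 59.300
  Ankle, Forward: 153×88/467 = 28.831
  Ankle, Center: 153×198/467 = 64.869
  Other, Guard: 135×181/467 = 52.323
  Other, Forward: 135×88/467 = 25.439
  Other, Center: 135×198/467 = 57.238
Contributions (O − E)²/E:
  (78 − 69.377)²/69.377 = 1.0718
  (23 − 33.730)²/33.730 = 3.4134
  (78 − 75.893)²/75.893 = 0.0585
  (75 − 59.300)²/59.300 = 4.1567
  (35 − 28.831)²/28.831 = 1.3200
  (43 − 64.869)²/64.869 = 7.3726
  (28 − 52.323)²/52.323 = 11.3069
  (30 − 25.439)²/25.439 = 0.8177
  (77 − 57.238)²/57.238 = 6.8230
χ² = 1.0718 + 3.4134 + 0.0585 + 4.1567 + 1.3200 + 7.3726 + 11.3069 + 0.8177 + 6.8230 = 36.34
df = (3−1)(3−1) = 4. Since 36.34 > 11.143, reject the null hypothesis of independence at α = 0.025.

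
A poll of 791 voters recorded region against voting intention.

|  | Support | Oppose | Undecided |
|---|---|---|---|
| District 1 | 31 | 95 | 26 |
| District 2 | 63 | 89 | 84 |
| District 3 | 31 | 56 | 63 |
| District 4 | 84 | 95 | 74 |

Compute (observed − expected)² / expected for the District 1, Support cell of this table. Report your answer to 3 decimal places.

2.090

Row total (District 1) = 152; column total (Support) = 209; N = 791.
Expected count E = 152 × 209 / 791 = 40.1618.
Contribution = (O − E)²/E = (31 − 40.1618)² / 40.1618 = 2.090.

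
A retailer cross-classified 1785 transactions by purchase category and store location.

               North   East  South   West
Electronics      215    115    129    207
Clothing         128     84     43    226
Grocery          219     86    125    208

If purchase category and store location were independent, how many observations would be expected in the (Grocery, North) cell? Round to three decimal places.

Row total (Grocery) = 638; column total (North) = 562; grand total N = 1785.
Expected count = (row total × column total) / N = 638 × 562 / 1785 = 200.872.

200.872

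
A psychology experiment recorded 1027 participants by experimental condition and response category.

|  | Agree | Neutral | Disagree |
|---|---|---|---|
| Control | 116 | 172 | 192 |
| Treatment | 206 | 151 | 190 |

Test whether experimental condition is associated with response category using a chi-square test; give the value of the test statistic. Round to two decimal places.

22.25

Row totals: 480, 547. Column totals: 322, 323, 382. Grand total N = 1027.
Expected counts (row total × column total / N):
  Control, Agree: 480×322/1027 = 150.4966
  Control, Neutral: 480×323/1027 = 150.9640
  Control, Disagree: 480×382/1027 = 178.5394
  Treatment, Agree: 547×322/1027 = 171.5034
  Treatment, Neutral: 547×323/1027 = 172.0360
  Treatment, Disagree: 547×382/1027 = 203.4606
Contributions (O − E)²/E:
  (116 − 150.4966)²/150.4966 = 7.9073
  (172 − 150.9640)²/150.9640 = 2.9313
  (192 − 178.5394)²/178.5394 = 1.0148
  (206 − 171.5034)²/171.5034 = 6.9387
  (151 − 172.0360)²/172.0360 = 2.5722
  (190 − 203.4606)²/203.4606 = 0.8905
χ² = 7.9073 + 2.9313 + 1.0148 + 6.9387 + 2.5722 + 0.8905 = 22.25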